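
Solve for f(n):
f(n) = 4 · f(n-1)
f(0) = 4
Pure geometric recurrence with ratio 4.
By induction f(n) = f(0) · (4)^n = 4 \cdot 4^{n}.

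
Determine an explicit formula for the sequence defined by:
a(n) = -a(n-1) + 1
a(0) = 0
First-order linear non-homogeneous.
Homogeneous solution: a_h(n) = A·(-1)^n.
Try constant particular solution a_p = K: K = -K + 1 ⇒ K = \frac{1}{2}.
General: a(n) = A·(-1)^n + \frac{1}{2}.
Apply a(0) = 0: A + \frac{1}{2} = 0 ⇒ A = - \frac{1}{2}.
So a(n) = \frac{1}{2} - \frac{\left(-1\right)^{n}}{2}.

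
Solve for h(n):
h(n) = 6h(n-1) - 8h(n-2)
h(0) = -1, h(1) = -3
Characteristic equation: x² - 6x + 8 = 0, which factors as (x - (2))(x - (4)) = 0.
Roots r₁ = 2, r₂ = 4 (distinct).
General solution: h(n) = A·(2)^n + B·(4)^n.
From h(0) = -1: A + B = -1.
From h(1) = -3: 2A + 4B = -3.
Solving: A = - \frac{1}{2}, B = - \frac{1}{2}.
So h(n) = - \frac{2^{n}}{2} - \frac{4^{n}}{2}.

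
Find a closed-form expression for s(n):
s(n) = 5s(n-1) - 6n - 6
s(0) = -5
First-order linear with linear forcing.
Homogeneous solution: s_h(n) = A·(5)^n.
Try particular s_p(n) = pn + q. Substituting:
  pn + q = 5(p(n-1) + q) - 6n - 6.
Matching the n-coefficient: p = 5p - 6 ⇒ p = \frac{3}{2}.
Matching constants: q = -5p + 5q - 6 ⇒ q = \frac{27}{8}.
General: s(n) = A·(5)^n + \frac{3 n}{2} + \frac{27}{8}.
Apply s(0) = -5: A + \frac{27}{8} = -5 ⇒ A = - \frac{67}{8}.
So s(n) = - \frac{67 \cdot 5^{n}}{8} + \frac{3 n}{2} + \frac{27}{8}.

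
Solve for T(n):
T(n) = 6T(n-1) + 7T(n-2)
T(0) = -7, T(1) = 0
Characteristic equation: x² - 6x - 7 = 0, which factors as (x - (-1))(x - (7)) = 0.
Roots r₁ = -1, r₂ = 7 (distinct).
General solution: T(n) = A·(-1)^n + B·(7)^n.
From T(0) = -7: A + B = -7.
From T(1) = 0: -A + 7B = 0.
Solving: A = - \frac{49}{8}, B = - \frac{7}{8}.
So T(n) = - \frac{49 \left(-1\right)^{n}}{8} - \frac{7 \cdot 7^{n}}{8}.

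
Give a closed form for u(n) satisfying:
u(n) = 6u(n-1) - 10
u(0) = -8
First-order linear non-homogeneous.
Homogeneous solution: u_h(n) = A·(6)^n.
Try constant particular solution u_p = K: K = 6K - 10 ⇒ K = 2.
General: u(n) = A·(6)^n + 2.
Apply u(0) = -8: A + 2 = -8 ⇒ A = -10.
So u(n) = 2 - 10 \cdot 6^{n}.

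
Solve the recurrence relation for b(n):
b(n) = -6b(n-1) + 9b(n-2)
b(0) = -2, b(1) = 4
Characteristic equation: x² + 6x - 9 = 0.
Discriminant Δ = (-6)² + 4·(9) = 72.
Roots r₁,₂ = (-6 ± √72)/2, so r₁ = -3 + 3 \sqrt{2}, r₂ = - 3 \sqrt{2} - 3.
General solution: b(n) = A·r₁^n + B·r₂^n.
From the initial conditions, A + B = -2 and r₁A + r₂B = 4.
Since r₁ - r₂ = √72: A = (4 - (-2)r₂)/√72 = -1 - \frac{\sqrt{2}}{6}, and B = -2 - A = -1 + \frac{\sqrt{2}}{6}.
So b(n) = \left(-1 - \frac{\sqrt{2}}{6}\right)\left(-3 + 3 \sqrt{2}\right)^n + \left(-1 + \frac{\sqrt{2}}{6}\right)\left(- 3 \sqrt{2} - 3\right)^n.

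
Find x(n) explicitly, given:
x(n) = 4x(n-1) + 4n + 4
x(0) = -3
First-order linear with linear forcing.
Homogeneous solution: x_h(n) = A·(4)^n.
Try particular x_p(n) = pn + q. Substituting:
  pn + q = 4(p(n-1) + q) + 4n + 4.
Matching the n-coefficient: p = 4p + 4 ⇒ p = - \frac{4}{3}.
Matching constants: q = -4p + 4q + 4 ⇒ q = - \frac{28}{9}.
General: x(n) = A·(4)^n - \frac{4 n}{3} - \frac{28}{9}.
Apply x(0) = -3: A - \frac{28}{9} = -3 ⇒ A = \frac{1}{9}.
So x(n) = \frac{4^{n}}{9} - \frac{4 n}{3} - \frac{28}{9}.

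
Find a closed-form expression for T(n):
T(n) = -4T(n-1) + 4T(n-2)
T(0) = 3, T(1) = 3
Characteristic equation: x² + 4x - 4 = 0.
Discriminant Δ = (-4)² + 4·(4) = 32.
Roots r₁,₂ = (-4 ± √32)/2, so r₁ = -2 + 2 \sqrt{2}, r₂ = - 2 \sqrt{2} - 2.
General solution: T(n) = A·r₁^n + B·r₂^n.
From the initial conditions, A + B = 3 and r₁A + r₂B = 3.
Since r₁ - r₂ = √32: A = (3 - (3)r₂)/√32 = \frac{3}{2} + \frac{9 \sqrt{2}}{8}, and B = 3 - A = \frac{3}{2} - \frac{9 \sqrt{2}}{8}.
So T(n) = \left(\frac{3}{2} + \frac{9 \sqrt{2}}{8}\right)\left(-2 + 2 \sqrt{2}\right)^n + \left(\frac{3}{2} - \frac{9 \sqrt{2}}{8}\right)\left(- 2 \sqrt{2} - 2\right)^n.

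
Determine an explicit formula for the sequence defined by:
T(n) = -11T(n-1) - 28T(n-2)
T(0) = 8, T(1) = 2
Characteristic equation: x² + 11x + 28 = 0, which factors as (x - (-7))(x - (-4)) = 0.
Roots r₁ = -7, r₂ = -4 (distinct).
General solution: T(n) = A·(-7)^n + B·(-4)^n.
From T(0) = 8: A + B = 8.
From T(1) = 2: -7A - 4B = 2.
Solving: A = - \frac{34}{3}, B = \frac{58}{3}.
So T(n) = \frac{58 \left(-4\right)^{n}}{3} - \frac{34 \left(-7\right)^{n}}{3}.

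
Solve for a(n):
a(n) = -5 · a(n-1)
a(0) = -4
Pure geometric recurrence with ratio -5.
By induction a(n) = a(0) · (-5)^n = - 4 \left(-5\right)^{n}.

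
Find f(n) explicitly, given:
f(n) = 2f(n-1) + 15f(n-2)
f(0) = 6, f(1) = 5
Characteristic equation: x² - 2x - 15 = 0, which factors as (x - (-3))(x - (5)) = 0.
Roots r₁ = -3, r₂ = 5 (distinct).
General solution: f(n) = A·(-3)^n + B·(5)^n.
From f(0) = 6: A + B = 6.
From f(1) = 5: -3A + 5B = 5.
Solving: A = \frac{25}{8}, B = \frac{23}{8}.
So f(n) = \frac{25 \left(-3\right)^{n}}{8} + \frac{23 \cdot 5^{n}}{8}.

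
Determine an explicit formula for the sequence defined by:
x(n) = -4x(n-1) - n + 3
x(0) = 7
First-order linear with linear forcing.
Homogeneous solution: x_h(n) = A·(-4)^n.
Try particular x_p(n) = pn + q. Substituting:
  pn + q = -4(p(n-1) + q) - n + 3.
Matching the n-coefficient: p = -4p - 1 ⇒ p = - \frac{1}{5}.
Matching constants: q = 4p - 4q + 3 ⇒ q = \frac{11}{25}.
General: x(n) = A·(-4)^n - \frac{n}{5} + \frac{11}{25}.
Apply x(0) = 7: A + \frac{11}{25} = 7 ⇒ A = \frac{164}{25}.
So x(n) = \frac{164 \left(-4\right)^{n}}{25} - \frac{n}{5} + \frac{11}{25}.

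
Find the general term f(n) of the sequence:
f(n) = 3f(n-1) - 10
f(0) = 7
First-order linear non-homogeneous.
Homogeneous solution: f_h(n) = A·(3)^n.
Try constant particular solution f_p = K: K = 3K - 10 ⇒ K = 5.
General: f(n) = A·(3)^n + 5.
Apply f(0) = 7: A + 5 = 7 ⇒ A = 2.
So f(n) = 2 \cdot 3^{n} + 5.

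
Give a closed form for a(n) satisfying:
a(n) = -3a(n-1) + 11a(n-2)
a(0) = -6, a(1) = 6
Characteristic equation: x² + 3x - 11 = 0.
Discriminant Δ = (-3)² + 4·(11) = 53.
Roots r₁,₂ = (-3 ± √53)/2, so r₁ = - \frac{3}{2} + \frac{\sqrt{53}}{2}, r₂ = - \frac{\sqrt{53}}{2} - \frac{3}{2}.
General solution: a(n) = A·r₁^n + B·r₂^n.
From the initial conditions, A + B = -6 and r₁A + r₂B = 6.
Since r₁ - r₂ = √53: A = (6 - (-6)r₂)/√53 = -3 - \frac{3 \sqrt{53}}{53}, and B = -6 - A = -3 + \frac{3 \sqrt{53}}{53}.
So a(n) = \left(-3 - \frac{3 \sqrt{53}}{53}\right)\left(- \frac{3}{2} + \frac{\sqrt{53}}{2}\right)^n + \left(-3 + \frac{3 \sqrt{53}}{53}\right)\left(- \frac{\sqrt{53}}{2} - \frac{3}{2}\right)^n.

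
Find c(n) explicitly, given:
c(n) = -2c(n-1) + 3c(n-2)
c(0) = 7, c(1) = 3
Characteristic equation: x² + 2x - 3 = 0, which factors as (x - (-3))(x - (1)) = 0.
Roots r₁ = -3, r₂ = 1 (distinct).
General solution: c(n) = A·(-3)^n + B·(1)^n.
From c(0) = 7: A + B = 7.
From c(1) = 3: -3A + B = 3.
Solving: A = 1, B = 6.
So c(n) = \left(-3\right)^{n} + 6.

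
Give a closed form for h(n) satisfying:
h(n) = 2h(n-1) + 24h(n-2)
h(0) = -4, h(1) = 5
Characteristic equation: x² - 2x - 24 = 0, which factors as (x - (-4))(x - (6)) = 0.
Roots r₁ = -4, r₂ = 6 (distinct).
General solution: h(n) = A·(-4)^n + B·(6)^n.
From h(0) = -4: A + B = -4.
From h(1) = 5: -4A + 6B = 5.
Solving: A = - \frac{29}{10}, B = - \frac{11}{10}.
So h(n) = - \frac{29 \left(-4\right)^{n}}{10} - \frac{11 \cdot 6^{n}}{10}.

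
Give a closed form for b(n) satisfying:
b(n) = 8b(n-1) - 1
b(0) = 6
First-order linear non-homogeneous.
Homogeneous solution: b_h(n) = A·(8)^n.
Try constant particular solution b_p = K: K = 8K - 1 ⇒ K = \frac{1}{7}.
General: b(n) = A·(8)^n + \frac{1}{7}.
Apply b(0) = 6: A + \frac{1}{7} = 6 ⇒ A = \frac{41}{7}.
So b(n) = \frac{41 \cdot 8^{n}}{7} + \frac{1}{7}.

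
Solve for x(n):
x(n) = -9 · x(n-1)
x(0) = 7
Pure geometric recurrence with ratio -9.
By induction x(n) = x(0) · (-9)^n = 7 \left(-9\right)^{n}.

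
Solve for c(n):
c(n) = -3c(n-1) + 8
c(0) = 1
First-order linear non-homogeneous.
Homogeneous solution: c_h(n) = A·(-3)^n.
Try constant particular solution c_p = K: K = -3K + 8 ⇒ K = 2.
General: c(n) = A·(-3)^n + 2.
Apply c(0) = 1: A + 2 = 1 ⇒ A = -1.
So c(n) = 2 - \left(-3\right)^{n}.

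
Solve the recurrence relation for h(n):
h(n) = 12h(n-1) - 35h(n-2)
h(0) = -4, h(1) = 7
Characteristic equation: x² - 12x + 35 = 0, which factors as (x - (7))(x - (5)) = 0.
Roots r₁ = 7, r₂ = 5 (distinct).
General solution: h(n) = A·(7)^n + B·(5)^n.
From h(0) = -4: A + B = -4.
From h(1) = 7: 7A + 5B = 7.
Solving: A = \frac{27}{2}, B = - \frac{35}{2}.
So h(n) = - \frac{35 \cdot 5^{n}}{2} + \frac{27 \cdot 7^{n}}{2}.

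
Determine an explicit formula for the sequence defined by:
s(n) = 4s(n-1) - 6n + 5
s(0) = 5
First-order linear with linear forcing.
Homogeneous solution: s_h(n) = A·(4)^n.
Try particular s_p(n) = pn + q. Substituting:
  pn + q = 4(p(n-1) + q) - 6n + 5.
Matching the n-coefficient: p = 4p - 6 ⇒ p = 2.
Matching constants: q = -4p + 4q + 5 ⇒ q = 1.
General: s(n) = A·(4)^n + 2 n + 1.
Apply s(0) = 5: A + 1 = 5 ⇒ A = 4.
So s(n) = 4 \cdot 4^{n} + 2 n + 1.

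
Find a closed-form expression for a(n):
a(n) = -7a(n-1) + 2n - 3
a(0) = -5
First-order linear with linear forcing.
Homogeneous solution: a_h(n) = A·(-7)^n.
Try particular a_p(n) = pn + q. Substituting:
  pn + q = -7(p(n-1) + q) + 2n - 3.
Matching the n-coefficient: p = -7p + 2 ⇒ p = \frac{1}{4}.
Matching constants: q = 7p - 7q - 3 ⇒ q = - \frac{5}{32}.
General: a(n) = A·(-7)^n + \frac{n}{4} - \frac{5}{32}.
Apply a(0) = -5: A - \frac{5}{32} = -5 ⇒ A = - \frac{155}{32}.
So a(n) = - \frac{155 \left(-7\right)^{n}}{32} + \frac{n}{4} - \frac{5}{32}.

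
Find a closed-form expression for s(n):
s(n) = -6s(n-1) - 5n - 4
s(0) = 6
First-order linear with linear forcing.
Homogeneous solution: s_h(n) = A·(-6)^n.
Try particular s_p(n) = pn + q. Substituting:
  pn + q = -6(p(n-1) + q) - 5n - 4.
Matching the n-coefficient: p = -6p - 5 ⇒ p = - \frac{5}{7}.
Matching constants: q = 6p - 6q - 4 ⇒ q = - \frac{58}{49}.
General: s(n) = A·(-6)^n - \frac{5 n}{7} - \frac{58}{49}.
Apply s(0) = 6: A - \frac{58}{49} = 6 ⇒ A = \frac{352}{49}.
So s(n) = \frac{352 \left(-6\right)^{n}}{49} - \frac{5 n}{7} - \frac{58}{49}.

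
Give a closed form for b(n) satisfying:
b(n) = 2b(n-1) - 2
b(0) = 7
First-order linear non-homogeneous.
Homogeneous solution: b_h(n) = A·(2)^n.
Try constant particular solution b_p = K: K = 2K - 2 ⇒ K = 2.
General: b(n) = A·(2)^n + 2.
Apply b(0) = 7: A + 2 = 7 ⇒ A = 5.
So b(n) = 5 \cdot 2^{n} + 2.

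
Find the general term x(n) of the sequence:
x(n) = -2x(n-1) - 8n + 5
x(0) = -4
First-order linear with linear forcing.
Homogeneous solution: x_h(n) = A·(-2)^n.
Try particular x_p(n) = pn + q. Substituting:
  pn + q = -2(p(n-1) + q) - 8n + 5.
Matching the n-coefficient: p = -2p - 8 ⇒ p = - \frac{8}{3}.
Matching constants: q = 2p - 2q + 5 ⇒ q = - \frac{1}{9}.
General: x(n) = A·(-2)^n - \frac{8 n}{3} - \frac{1}{9}.
Apply x(0) = -4: A - \frac{1}{9} = -4 ⇒ A = - \frac{35}{9}.
So x(n) = - \frac{35 \left(-2\right)^{n}}{9} - \frac{8 n}{3} - \frac{1}{9}.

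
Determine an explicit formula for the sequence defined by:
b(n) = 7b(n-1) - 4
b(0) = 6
First-order linear non-homogeneous.
Homogeneous solution: b_h(n) = A·(7)^n.
Try constant particular solution b_p = K: K = 7K - 4 ⇒ K = \frac{2}{3}.
General: b(n) = A·(7)^n + \frac{2}{3}.
Apply b(0) = 6: A + \frac{2}{3} = 6 ⇒ A = \frac{16}{3}.
So b(n) = \frac{16 \cdot 7^{n}}{3} + \frac{2}{3}.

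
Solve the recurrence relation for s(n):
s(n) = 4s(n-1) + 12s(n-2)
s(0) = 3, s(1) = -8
Characteristic equation: x² - 4x - 12 = 0, which factors as (x - (-2))(x - (6)) = 0.
Roots r₁ = -2, r₂ = 6 (distinct).
General solution: s(n) = A·(-2)^n + B·(6)^n.
From s(0) = 3: A + B = 3.
From s(1) = -8: -2A + 6B = -8.
Solving: A = \frac{13}{4}, B = - \frac{1}{4}.
So s(n) = \frac{13 \left(-2\right)^{n}}{4} - \frac{6^{n}}{4}.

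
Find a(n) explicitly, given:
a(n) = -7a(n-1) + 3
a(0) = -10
First-order linear non-homogeneous.
Homogeneous solution: a_h(n) = A·(-7)^n.
Try constant particular solution a_p = K: K = -7K + 3 ⇒ K = \frac{3}{8}.
General: a(n) = A·(-7)^n + \frac{3}{8}.
Apply a(0) = -10: A + \frac{3}{8} = -10 ⇒ A = - \frac{83}{8}.
So a(n) = \frac{3}{8} - \frac{83 \left(-7\right)^{n}}{8}.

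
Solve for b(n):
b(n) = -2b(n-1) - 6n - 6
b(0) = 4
First-order linear with linear forcing.
Homogeneous solution: b_h(n) = A·(-2)^n.
Try particular b_p(n) = pn + q. Substituting:
  pn + q = -2(p(n-1) + q) - 6n - 6.
Matching the n-coefficient: p = -2p - 6 ⇒ p = -2.
Matching constants: q = 2p - 2q - 6 ⇒ q = - \frac{10}{3}.
General: b(n) = A·(-2)^n - 2 n - \frac{10}{3}.
Apply b(0) = 4: A - \frac{10}{3} = 4 ⇒ A = \frac{22}{3}.
So b(n) = \frac{22 \left(-2\right)^{n}}{3} - 2 n - \frac{10}{3}.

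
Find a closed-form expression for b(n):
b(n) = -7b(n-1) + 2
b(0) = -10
First-order linear non-homogeneous.
Homogeneous solution: b_h(n) = A·(-7)^n.
Try constant particular solution b_p = K: K = -7K + 2 ⇒ K = \frac{1}{4}.
General: b(n) = A·(-7)^n + \frac{1}{4}.
Apply b(0) = -10: A + \frac{1}{4} = -10 ⇒ A = - \frac{41}{4}.
So b(n) = \frac{1}{4} - \frac{41 \left(-7\right)^{n}}{4}.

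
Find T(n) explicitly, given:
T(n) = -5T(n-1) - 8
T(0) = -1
First-order linear non-homogeneous.
Homogeneous solution: T_h(n) = A·(-5)^n.
Try constant particular solution T_p = K: K = -5K - 8 ⇒ K = - \frac{4}{3}.
General: T(n) = A·(-5)^n - \frac{4}{3}.
Apply T(0) = -1: A - \frac{4}{3} = -1 ⇒ A = \frac{1}{3}.
So T(n) = \frac{\left(-5\right)^{n}}{3} - \frac{4}{3}.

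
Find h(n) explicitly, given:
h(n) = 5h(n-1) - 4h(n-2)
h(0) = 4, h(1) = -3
Characteristic equation: x² - 5x + 4 = 0, which factors as (x - (1))(x - (4)) = 0.
Roots r₁ = 1, r₂ = 4 (distinct).
General solution: h(n) = A·(1)^n + B·(4)^n.
From h(0) = 4: A + B = 4.
From h(1) = -3: A + 4B = -3.
Solving: A = \frac{19}{3}, B = - \frac{7}{3}.
So h(n) = \frac{19}{3} - \frac{7 \cdot 4^{n}}{3}.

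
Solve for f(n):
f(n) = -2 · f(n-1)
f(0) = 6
Pure geometric recurrence with ratio -2.
By induction f(n) = f(0) · (-2)^n = 6 \left(-2\right)^{n}.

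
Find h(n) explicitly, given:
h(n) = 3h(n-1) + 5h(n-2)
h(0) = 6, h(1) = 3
Characteristic equation: x² - 3x - 5 = 0.
Discriminant Δ = (3)² + 4·(5) = 29.
Roots r₁,₂ = (3 ± √29)/2, so r₁ = \frac{3}{2} + \frac{\sqrt{29}}{2}, r₂ = \frac{3}{2} - \frac{\sqrt{29}}{2}.
General solution: h(n) = A·r₁^n + B·r₂^n.
From the initial conditions, A + B = 6 and r₁A + r₂B = 3.
Since r₁ - r₂ = √29: A = (3 - (6)r₂)/√29 = 3 - \frac{6 \sqrt{29}}{29}, and B = 6 - A = \frac{6 \sqrt{29}}{29} + 3.
So h(n) = \left(3 - \frac{6 \sqrt{29}}{29}\right)\left(\frac{3}{2} + \frac{\sqrt{29}}{2}\right)^n + \left(\frac{6 \sqrt{29}}{29} + 3\right)\left(\frac{3}{2} - \frac{\sqrt{29}}{2}\right)^n.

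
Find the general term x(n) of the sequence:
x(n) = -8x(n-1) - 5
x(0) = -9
First-order linear non-homogeneous.
Homogeneous solution: x_h(n) = A·(-8)^n.
Try constant particular solution x_p = K: K = -8K - 5 ⇒ K = - \frac{5}{9}.
General: x(n) = A·(-8)^n - \frac{5}{9}.
Apply x(0) = -9: A - \frac{5}{9} = -9 ⇒ A = - \frac{76}{9}.
So x(n) = - \frac{76 \left(-8\right)^{n}}{9} - \frac{5}{9}.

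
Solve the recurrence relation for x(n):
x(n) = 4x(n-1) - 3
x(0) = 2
First-order linear non-homogeneous.
Homogeneous solution: x_h(n) = A·(4)^n.
Try constant particular solution x_p = K: K = 4K - 3 ⇒ K = 1.
General: x(n) = A·(4)^n + 1.
Apply x(0) = 2: A + 1 = 2 ⇒ A = 1.
So x(n) = 4^{n} + 1.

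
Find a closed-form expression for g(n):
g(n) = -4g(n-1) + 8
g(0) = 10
First-order linear non-homogeneous.
Homogeneous solution: g_h(n) = A·(-4)^n.
Try constant particular solution g_p = K: K = -4K + 8 ⇒ K = \frac{8}{5}.
General: g(n) = A·(-4)^n + \frac{8}{5}.
Apply g(0) = 10: A + \frac{8}{5} = 10 ⇒ A = \frac{42}{5}.
So g(n) = \frac{42 \left(-4\right)^{n}}{5} + \frac{8}{5}.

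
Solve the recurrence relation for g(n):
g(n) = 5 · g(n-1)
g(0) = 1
Pure geometric recurrence with ratio 5.
By induction g(n) = g(0) · (5)^n = 5^{n}.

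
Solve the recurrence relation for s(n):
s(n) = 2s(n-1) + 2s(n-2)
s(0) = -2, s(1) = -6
Characteristic equation: x² - 2x - 2 = 0.
Discriminant Δ = (2)² + 4·(2) = 12.
Roots r₁,₂ = (2 ± √12)/2, so r₁ = 1 + \sqrt{3}, r₂ = 1 - \sqrt{3}.
General solution: s(n) = A·r₁^n + B·r₂^n.
From the initial conditions, A + B = -2 and r₁A + r₂B = -6.
Since r₁ - r₂ = √12: A = (-6 - (-2)r₂)/√12 = - \frac{2 \sqrt{3}}{3} - 1, and B = -2 - A = -1 + \frac{2 \sqrt{3}}{3}.
So s(n) = \left(- \frac{2 \sqrt{3}}{3} - 1\right)\left(1 + \sqrt{3}\right)^n + \left(-1 + \frac{2 \sqrt{3}}{3}\right)\left(1 - \sqrt{3}\right)^n.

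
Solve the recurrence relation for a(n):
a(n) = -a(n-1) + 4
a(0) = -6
First-order linear non-homogeneous.
Homogeneous solution: a_h(n) = A·(-1)^n.
Try constant particular solution a_p = K: K = -K + 4 ⇒ K = 2.
General: a(n) = A·(-1)^n + 2.
Apply a(0) = -6: A + 2 = -6 ⇒ A = -8.
So a(n) = 2 - 8 \left(-1\right)^{n}.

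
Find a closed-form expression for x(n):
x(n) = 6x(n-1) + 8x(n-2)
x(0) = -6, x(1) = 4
Characteristic equation: x² - 6x - 8 = 0.
Discriminant Δ = (6)² + 4·(8) = 68.
Roots r₁,₂ = (6 ± √68)/2, so r₁ = 3 + \sqrt{17}, r₂ = 3 - \sqrt{17}.
General solution: x(n) = A·r₁^n + B·r₂^n.
From the initial conditions, A + B = -6 and r₁A + r₂B = 4.
Since r₁ - r₂ = √68: A = (4 - (-6)r₂)/√68 = -3 + \frac{11 \sqrt{17}}{17}, and B = -6 - A = -3 - \frac{11 \sqrt{17}}{17}.
So x(n) = \left(-3 + \frac{11 \sqrt{17}}{17}\right)\left(3 + \sqrt{17}\right)^n + \left(-3 - \frac{11 \sqrt{17}}{17}\right)\left(3 - \sqrt{17}\right)^n.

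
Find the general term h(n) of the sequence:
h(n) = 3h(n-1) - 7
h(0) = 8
First-order linear non-homogeneous.
Homogeneous solution: h_h(n) = A·(3)^n.
Try constant particular solution h_p = K: K = 3K - 7 ⇒ K = \frac{7}{2}.
General: h(n) = A·(3)^n + \frac{7}{2}.
Apply h(0) = 8: A + \frac{7}{2} = 8 ⇒ A = \frac{9}{2}.
So h(n) = \frac{9 \cdot 3^{n}}{2} + \frac{7}{2}.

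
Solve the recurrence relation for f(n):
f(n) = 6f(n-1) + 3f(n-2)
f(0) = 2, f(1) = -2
Characteristic equation: x² - 6x - 3 = 0.
Discriminant Δ = (6)² + 4·(3) = 48.
Roots r₁,₂ = (6 ± √48)/2, so r₁ = 3 + 2 \sqrt{3}, r₂ = 3 - 2 \sqrt{3}.
General solution: f(n) = A·r₁^n + B·r₂^n.
From the initial conditions, A + B = 2 and r₁A + r₂B = -2.
Since r₁ - r₂ = √48: A = (-2 - (2)r₂)/√48 = 1 - \frac{2 \sqrt{3}}{3}, and B = 2 - A = 1 + \frac{2 \sqrt{3}}{3}.
So f(n) = \left(1 - \frac{2 \sqrt{3}}{3}\right)\left(3 + 2 \sqrt{3}\right)^n + \left(1 + \frac{2 \sqrt{3}}{3}\right)\left(3 - 2 \sqrt{3}\right)^n.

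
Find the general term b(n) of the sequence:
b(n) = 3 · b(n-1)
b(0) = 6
Pure geometric recurrence with ratio 3.
By induction b(n) = b(0) · (3)^n = 6 \cdot 3^{n}.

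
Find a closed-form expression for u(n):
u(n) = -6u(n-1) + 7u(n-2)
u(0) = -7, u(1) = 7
Characteristic equation: x² + 6x - 7 = 0, which factors as (x - (1))(x - (-7)) = 0.
Roots r₁ = 1, r₂ = -7 (distinct).
General solution: u(n) = A·(1)^n + B·(-7)^n.
From u(0) = -7: A + B = -7.
From u(1) = 7: A - 7B = 7.
Solving: A = - \frac{21}{4}, B = - \frac{7}{4}.
So u(n) = - \frac{7 \left(-7\right)^{n}}{4} - \frac{21}{4}.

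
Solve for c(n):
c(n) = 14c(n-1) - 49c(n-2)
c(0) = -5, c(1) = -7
Characteristic equation: x² - 14x + 49 = 0, which is (x - (7))².
Repeated root r = 7.
General solution: c(n) = (A + Bn)·(7)^n.
From c(0) = -5: A = -5.
From c(1) = -7: (A + B)·(7) = -7 ⇒ B = 4.
So c(n) = \left(4 n - 5\right) \cdot (7)^n.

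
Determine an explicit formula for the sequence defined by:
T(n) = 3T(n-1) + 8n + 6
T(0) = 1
First-order linear with linear forcing.
Homogeneous solution: T_h(n) = A·(3)^n.
Try particular T_p(n) = pn + q. Substituting:
  pn + q = 3(p(n-1) + q) + 8n + 6.
Matching the n-coefficient: p = 3p + 8 ⇒ p = -4.
Matching constants: q = -3p + 3q + 6 ⇒ q = -9.
General: T(n) = A·(3)^n - 4 n - 9.
Apply T(0) = 1: A - 9 = 1 ⇒ A = 10.
So T(n) = 10 \cdot 3^{n} - 4 n - 9.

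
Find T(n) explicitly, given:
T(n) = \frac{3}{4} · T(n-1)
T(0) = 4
Pure geometric recurrence with ratio \frac{3}{4}.
By induction T(n) = T(0) · (\frac{3}{4})^n = 4 \left(\frac{3}{4}\right)^{n}.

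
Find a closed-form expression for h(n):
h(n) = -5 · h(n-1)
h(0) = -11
Pure geometric recurrence with ratio -5.
By induction h(n) = h(0) · (-5)^n = - 11 \left(-5\right)^{n}.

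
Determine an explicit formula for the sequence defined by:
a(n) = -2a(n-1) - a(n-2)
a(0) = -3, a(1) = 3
Characteristic equation: x² + 2x + 1 = 0, which is (x - (-1))².
Repeated root r = -1.
General solution: a(n) = (A + Bn)·(-1)^n.
From a(0) = -3: A = -3.
From a(1) = 3: (A + B)·(-1) = 3 ⇒ B = 0.
So a(n) = \left(-3\right) \cdot (-1)^n.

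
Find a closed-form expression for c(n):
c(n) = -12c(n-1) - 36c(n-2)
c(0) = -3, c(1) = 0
Characteristic equation: x² + 12x + 36 = 0, which is (x - (-6))².
Repeated root r = -6.
General solution: c(n) = (A + Bn)·(-6)^n.
From c(0) = -3: A = -3.
From c(1) = 0: (A + B)·(-6) = 0 ⇒ B = 3.
So c(n) = \left(3 n - 3\right) \cdot (-6)^n.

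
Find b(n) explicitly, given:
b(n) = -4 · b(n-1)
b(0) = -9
Pure geometric recurrence with ratio -4.
By induction b(n) = b(0) · (-4)^n = - 9 \left(-4\right)^{n}.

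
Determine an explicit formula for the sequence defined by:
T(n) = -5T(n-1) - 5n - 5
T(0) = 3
First-order linear with linear forcing.
Homogeneous solution: T_h(n) = A·(-5)^n.
Try particular T_p(n) = pn + q. Substituting:
  pn + q = -5(p(n-1) + q) - 5n - 5.
Matching the n-coefficient: p = -5p - 5 ⇒ p = - \frac{5}{6}.
Matching constants: q = 5p - 5q - 5 ⇒ q = - \frac{55}{36}.
General: T(n) = A·(-5)^n - \frac{5 n}{6} - \frac{55}{36}.
Apply T(0) = 3: A - \frac{55}{36} = 3 ⇒ A = \frac{163}{36}.
So T(n) = \frac{163 \left(-5\right)^{n}}{36} - \frac{5 n}{6} - \frac{55}{36}.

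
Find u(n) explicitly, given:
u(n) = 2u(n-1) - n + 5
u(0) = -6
First-order linear with linear forcing.
Homogeneous solution: u_h(n) = A·(2)^n.
Try particular u_p(n) = pn + q. Substituting:
  pn + q = 2(p(n-1) + q) - n + 5.
Matching the n-coefficient: p = 2p - 1 ⇒ p = 1.
Matching constants: q = -2p + 2q + 5 ⇒ q = -3.
General: u(n) = A·(2)^n + n - 3.
Apply u(0) = -6: A - 3 = -6 ⇒ A = -3.
So u(n) = - 3 \cdot 2^{n} + n - 3.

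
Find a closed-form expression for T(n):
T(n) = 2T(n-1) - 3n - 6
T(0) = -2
First-order linear with linear forcing.
Homogeneous solution: T_h(n) = A·(2)^n.
Try particular T_p(n) = pn + q. Substituting:
  pn + q = 2(p(n-1) + q) - 3n - 6.
Matching the n-coefficient: p = 2p - 3 ⇒ p = 3.
Matching constants: q = -2p + 2q - 6 ⇒ q = 12.
General: T(n) = A·(2)^n + 3 n + 12.
Apply T(0) = -2: A + 12 = -2 ⇒ A = -14.
So T(n) = - 14 \cdot 2^{n} + 3 n + 12.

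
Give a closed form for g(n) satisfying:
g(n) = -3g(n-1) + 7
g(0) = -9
First-order linear non-homogeneous.
Homogeneous solution: g_h(n) = A·(-3)^n.
Try constant particular solution g_p = K: K = -3K + 7 ⇒ K = \frac{7}{4}.
General: g(n) = A·(-3)^n + \frac{7}{4}.
Apply g(0) = -9: A + \frac{7}{4} = -9 ⇒ A = - \frac{43}{4}.
So g(n) = \frac{7}{4} - \frac{43 \left(-3\right)^{n}}{4}.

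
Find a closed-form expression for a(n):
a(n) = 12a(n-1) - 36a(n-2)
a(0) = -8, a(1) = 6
Characteristic equation: x² - 12x + 36 = 0, which is (x - (6))².
Repeated root r = 6.
General solution: a(n) = (A + Bn)·(6)^n.
From a(0) = -8: A = -8.
From a(1) = 6: (A + B)·(6) = 6 ⇒ B = 9.
So a(n) = \left(9 n - 8\right) \cdot (6)^n.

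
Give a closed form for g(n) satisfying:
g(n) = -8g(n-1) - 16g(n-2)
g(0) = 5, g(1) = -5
Characteristic equation: x² + 8x + 16 = 0, which is (x - (-4))².
Repeated root r = -4.
General solution: g(n) = (A + Bn)·(-4)^n.
From g(0) = 5: A = 5.
From g(1) = -5: (A + B)·(-4) = -5 ⇒ B = - \frac{15}{4}.
So g(n) = \left(5 - \frac{15 n}{4}\right) \cdot (-4)^n.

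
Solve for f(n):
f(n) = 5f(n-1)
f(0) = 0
This is a homogeneous first-order recurrence with ratio 5.
By induction f(n) = f(0) · (5)^n = 0.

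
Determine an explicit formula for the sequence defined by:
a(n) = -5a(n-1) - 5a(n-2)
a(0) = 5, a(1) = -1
Characteristic equation: x² + 5x + 5 = 0.
Discriminant Δ = (-5)² + 4·(-5) = 5.
Roots r₁,₂ = (-5 ± √5)/2, so r₁ = - \frac{5}{2} + \frac{\sqrt{5}}{2}, r₂ = - \frac{5}{2} - \frac{\sqrt{5}}{2}.
General solution: a(n) = A·r₁^n + B·r₂^n.
From the initial conditions, A + B = 5 and r₁A + r₂B = -1.
Since r₁ - r₂ = √5: A = (-1 - (5)r₂)/√5 = \frac{5}{2} + \frac{23 \sqrt{5}}{10}, and B = 5 - A = \frac{5}{2} - \frac{23 \sqrt{5}}{10}.
So a(n) = \left(\frac{5}{2} + \frac{23 \sqrt{5}}{10}\right)\left(- \frac{5}{2} + \frac{\sqrt{5}}{2}\right)^n + \left(\frac{5}{2} - \frac{23 \sqrt{5}}{10}\right)\left(- \frac{5}{2} - \frac{\sqrt{5}}{2}\right)^n.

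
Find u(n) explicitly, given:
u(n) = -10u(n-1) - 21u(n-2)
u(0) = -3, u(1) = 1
Characteristic equation: x² + 10x + 21 = 0, which factors as (x - (-7))(x - (-3)) = 0.
Roots r₁ = -7, r₂ = -3 (distinct).
General solution: u(n) = A·(-7)^n + B·(-3)^n.
From u(0) = -3: A + B = -3.
From u(1) = 1: -7A - 3B = 1.
Solving: A = 2, B = -5.
So u(n) = - 5 \left(-3\right)^{n} + 2 \left(-7\right)^{n}.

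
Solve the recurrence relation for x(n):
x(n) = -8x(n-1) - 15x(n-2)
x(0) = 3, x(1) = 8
Characteristic equation: x² + 8x + 15 = 0, which factors as (x - (-3))(x - (-5)) = 0.
Roots r₁ = -3, r₂ = -5 (distinct).
General solution: x(n) = A·(-3)^n + B·(-5)^n.
From x(0) = 3: A + B = 3.
From x(1) = 8: -3A - 5B = 8.
Solving: A = \frac{23}{2}, B = - \frac{17}{2}.
So x(n) = \frac{23 \left(-3\right)^{n}}{2} - \frac{17 \left(-5\right)^{n}}{2}.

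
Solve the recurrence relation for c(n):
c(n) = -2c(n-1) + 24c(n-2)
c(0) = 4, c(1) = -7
Characteristic equation: x² + 2x - 24 = 0, which factors as (x - (-6))(x - (4)) = 0.
Roots r₁ = -6, r₂ = 4 (distinct).
General solution: c(n) = A·(-6)^n + B·(4)^n.
From c(0) = 4: A + B = 4.
From c(1) = -7: -6A + 4B = -7.
Solving: A = \frac{23}{10}, B = \frac{17}{10}.
So c(n) = \frac{23 \left(-6\right)^{n}}{10} + \frac{17 \cdot 4^{n}}{10}.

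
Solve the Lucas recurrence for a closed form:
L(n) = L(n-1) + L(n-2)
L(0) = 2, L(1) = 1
This is the Lucas sequence.
Characteristic equation: x² - x - 1 = 0; roots r₁ = \frac{1}{2} + \frac{\sqrt{5}}{2}, r₂ = \frac{1}{2} - \frac{\sqrt{5}}{2}.
General: L(n) = A·r₁^n + B·r₂^n. Solving with L(0)=2, L(1)=1 gives A = 1, B = 1.
So L(n) = 2^{- n} \left(\left(1 - \sqrt{5}\right)^{n} + \left(1 + \sqrt{5}\right)^{n}\right).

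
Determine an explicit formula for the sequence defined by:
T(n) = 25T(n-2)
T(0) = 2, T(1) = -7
Characteristic equation: x² - 25 = 0, which factors as (x - (5))(x - (-5)) = 0.
Roots r₁ = 5, r₂ = -5 (distinct).
General solution: T(n) = A·(5)^n + B·(-5)^n.
From T(0) = 2: A + B = 2.
From T(1) = -7: 5A - 5B = -7.
Solving: A = \frac{3}{10}, B = \frac{17}{10}.
So T(n) = \frac{17 \left(-5\right)^{n}}{10} + \frac{3 \cdot 5^{n}}{10}.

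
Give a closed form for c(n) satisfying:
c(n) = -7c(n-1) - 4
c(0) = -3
First-order linear non-homogeneous.
Homogeneous solution: c_h(n) = A·(-7)^n.
Try constant particular solution c_p = K: K = -7K - 4 ⇒ K = - \frac{1}{2}.
General: c(n) = A·(-7)^n - \frac{1}{2}.
Apply c(0) = -3: A - \frac{1}{2} = -3 ⇒ A = - \frac{5}{2}.
So c(n) = - \frac{5 \left(-7\right)^{n}}{2} - \frac{1}{2}.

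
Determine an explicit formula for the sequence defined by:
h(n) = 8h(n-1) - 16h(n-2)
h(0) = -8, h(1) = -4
Characteristic equation: x² - 8x + 16 = 0, which is (x - (4))².
Repeated root r = 4.
General solution: h(n) = (A + Bn)·(4)^n.
From h(0) = -8: A = -8.
From h(1) = -4: (A + B)·(4) = -4 ⇒ B = 7.
So h(n) = \left(7 n - 8\right) \cdot (4)^n.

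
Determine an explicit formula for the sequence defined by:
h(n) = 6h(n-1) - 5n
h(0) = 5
First-order linear with linear forcing.
Homogeneous solution: h_h(n) = A·(6)^n.
Try particular h_p(n) = pn + q. Substituting:
  pn + q = 6(p(n-1) + q) - 5n.
Matching the n-coefficient: p = 6p - 5 ⇒ p = 1.
Matching constants: q = -6p + 6q ⇒ q = \frac{6}{5}.
General: h(n) = A·(6)^n + n + \frac{6}{5}.
Apply h(0) = 5: A + \frac{6}{5} = 5 ⇒ A = \frac{19}{5}.
So h(n) = \frac{19 \cdot 6^{n}}{5} + n + \frac{6}{5}.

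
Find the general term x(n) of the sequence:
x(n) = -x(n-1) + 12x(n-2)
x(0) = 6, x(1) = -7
Characteristic equation: x² + x - 12 = 0, which factors as (x - (-4))(x - (3)) = 0.
Roots r₁ = -4, r₂ = 3 (distinct).
General solution: x(n) = A·(-4)^n + B·(3)^n.
From x(0) = 6: A + B = 6.
From x(1) = -7: -4A + 3B = -7.
Solving: A = \frac{25}{7}, B = \frac{17}{7}.
So x(n) = \frac{25 \left(-4\right)^{n}}{7} + \frac{17 \cdot 3^{n}}{7}.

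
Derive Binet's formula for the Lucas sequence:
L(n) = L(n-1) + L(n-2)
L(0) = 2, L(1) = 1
This is the Lucas sequence.
Characteristic equation: x² - x - 1 = 0; roots r₁ = \frac{1}{2} + \frac{\sqrt{5}}{2}, r₂ = \frac{1}{2} - \frac{\sqrt{5}}{2}.
General: L(n) = A·r₁^n + B·r₂^n. Solving with L(0)=2, L(1)=1 gives A = 1, B = 1.
So L(n) = 2^{- n} \left(\left(1 - \sqrt{5}\right)^{n} + \left(1 + \sqrt{5}\right)^{n}\right).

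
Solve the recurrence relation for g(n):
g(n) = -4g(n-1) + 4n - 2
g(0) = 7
First-order linear with linear forcing.
Homogeneous solution: g_h(n) = A·(-4)^n.
Try particular g_p(n) = pn + q. Substituting:
  pn + q = -4(p(n-1) + q) + 4n - 2.
Matching the n-coefficient: p = -4p + 4 ⇒ p = \frac{4}{5}.
Matching constants: q = 4p - 4q - 2 ⇒ q = \frac{6}{25}.
General: g(n) = A·(-4)^n + \frac{4 n}{5} + \frac{6}{25}.
Apply g(0) = 7: A + \frac{6}{25} = 7 ⇒ A = \frac{169}{25}.
So g(n) = \frac{169 \left(-4\right)^{n}}{25} + \frac{4 n}{5} + \frac{6}{25}.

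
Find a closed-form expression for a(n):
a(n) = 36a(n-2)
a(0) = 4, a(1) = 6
Characteristic equation: x² - 36 = 0, which factors as (x - (6))(x - (-6)) = 0.
Roots r₁ = 6, r₂ = -6 (distinct).
General solution: a(n) = A·(6)^n + B·(-6)^n.
From a(0) = 4: A + B = 4.
From a(1) = 6: 6A - 6B = 6.
Solving: A = \frac{5}{2}, B = \frac{3}{2}.
So a(n) = \frac{3 \left(-6\right)^{n}}{2} + \frac{5 \cdot 6^{n}}{2}.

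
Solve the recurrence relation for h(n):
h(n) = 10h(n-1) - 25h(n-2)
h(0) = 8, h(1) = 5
Characteristic equation: x² - 10x + 25 = 0, which is (x - (5))².
Repeated root r = 5.
General solution: h(n) = (A + Bn)·(5)^n.
From h(0) = 8: A = 8.
From h(1) = 5: (A + B)·(5) = 5 ⇒ B = -7.
So h(n) = \left(8 - 7 n\right) \cdot (5)^n.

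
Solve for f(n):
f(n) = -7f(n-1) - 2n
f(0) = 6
First-order linear with linear forcing.
Homogeneous solution: f_h(n) = A·(-7)^n.
Try particular f_p(n) = pn + q. Substituting:
  pn + q = -7(p(n-1) + q) - 2n.
Matching the n-coefficient: p = -7p - 2 ⇒ p = - \frac{1}{4}.
Matching constants: q = 7p - 7q ⇒ q = - \frac{7}{32}.
General: f(n) = A·(-7)^n - \frac{n}{4} - \frac{7}{32}.
Apply f(0) = 6: A - \frac{7}{32} = 6 ⇒ A = \frac{199}{32}.
So f(n) = \frac{199 \left(-7\right)^{n}}{32} - \frac{n}{4} - \frac{7}{32}.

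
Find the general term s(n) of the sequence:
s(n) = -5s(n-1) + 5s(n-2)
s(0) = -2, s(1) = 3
Characteristic equation: x² + 5x - 5 = 0.
Discriminant Δ = (-5)² + 4·(5) = 45.
Roots r₁,₂ = (-5 ± √45)/2, so r₁ = - \frac{5}{2} + \frac{3 \sqrt{5}}{2}, r₂ = - \frac{3 \sqrt{5}}{2} - \frac{5}{2}.
General solution: s(n) = A·r₁^n + B·r₂^n.
From the initial conditions, A + B = -2 and r₁A + r₂B = 3.
Since r₁ - r₂ = √45: A = (3 - (-2)r₂)/√45 = -1 - \frac{2 \sqrt{5}}{15}, and B = -2 - A = -1 + \frac{2 \sqrt{5}}{15}.
So s(n) = \left(-1 - \frac{2 \sqrt{5}}{15}\right)\left(- \frac{5}{2} + \frac{3 \sqrt{5}}{2}\right)^n + \left(-1 + \frac{2 \sqrt{5}}{15}\right)\left(- \frac{3 \sqrt{5}}{2} - \frac{5}{2}\right)^n.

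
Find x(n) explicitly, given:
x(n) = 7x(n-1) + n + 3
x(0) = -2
First-order linear with linear forcing.
Homogeneous solution: x_h(n) = A·(7)^n.
Try particular x_p(n) = pn + q. Substituting:
  pn + q = 7(p(n-1) + q) + n + 3.
Matching the n-coefficient: p = 7p + 1 ⇒ p = - \frac{1}{6}.
Matching constants: q = -7p + 7q + 3 ⇒ q = - \frac{25}{36}.
General: x(n) = A·(7)^n - \frac{n}{6} - \frac{25}{36}.
Apply x(0) = -2: A - \frac{25}{36} = -2 ⇒ A = - \frac{47}{36}.
So x(n) = - \frac{47 \cdot 7^{n}}{36} - \frac{n}{6} - \frac{25}{36}.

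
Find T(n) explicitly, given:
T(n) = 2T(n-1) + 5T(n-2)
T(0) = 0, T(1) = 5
Characteristic equation: x² - 2x - 5 = 0.
Discriminant Δ = (2)² + 4·(5) = 24.
Roots r₁,₂ = (2 ± √24)/2, so r₁ = 1 + \sqrt{6}, r₂ = 1 - \sqrt{6}.
General solution: T(n) = A·r₁^n + B·r₂^n.
From the initial conditions, A + B = 0 and r₁A + r₂B = 5.
Since r₁ - r₂ = √24: A = (5 - (0)r₂)/√24 = \frac{5 \sqrt{6}}{12}, and B = 0 - A = - \frac{5 \sqrt{6}}{12}.
So T(n) = \left(\frac{5 \sqrt{6}}{12}\right)\left(1 + \sqrt{6}\right)^n + \left(- \frac{5 \sqrt{6}}{12}\right)\left(1 - \sqrt{6}\right)^n.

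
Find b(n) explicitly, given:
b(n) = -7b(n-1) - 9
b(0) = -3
First-order linear non-homogeneous.
Homogeneous solution: b_h(n) = A·(-7)^n.
Try constant particular solution b_p = K: K = -7K - 9 ⇒ K = - \frac{9}{8}.
General: b(n) = A·(-7)^n - \frac{9}{8}.
Apply b(0) = -3: A - \frac{9}{8} = -3 ⇒ A = - \frac{15}{8}.
So b(n) = - \frac{15 \left(-7\right)^{n}}{8} - \frac{9}{8}.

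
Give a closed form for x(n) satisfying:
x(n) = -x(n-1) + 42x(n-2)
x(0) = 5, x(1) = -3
Characteristic equation: x² + x - 42 = 0, which factors as (x - (6))(x - (-7)) = 0.
Roots r₁ = 6, r₂ = -7 (distinct).
General solution: x(n) = A·(6)^n + B·(-7)^n.
From x(0) = 5: A + B = 5.
From x(1) = -3: 6A - 7B = -3.
Solving: A = \frac{32}{13}, B = \frac{33}{13}.
So x(n) = \frac{33 \left(-7\right)^{n}}{13} + \frac{32 \cdot 6^{n}}{13}.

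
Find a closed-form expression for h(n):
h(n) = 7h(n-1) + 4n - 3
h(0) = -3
First-order linear with linear forcing.
Homogeneous solution: h_h(n) = A·(7)^n.
Try particular h_p(n) = pn + q. Substituting:
  pn + q = 7(p(n-1) + q) + 4n - 3.
Matching the n-coefficient: p = 7p + 4 ⇒ p = - \frac{2}{3}.
Matching constants: q = -7p + 7q - 3 ⇒ q = - \frac{5}{18}.
General: h(n) = A·(7)^n - \frac{2 n}{3} - \frac{5}{18}.
Apply h(0) = -3: A - \frac{5}{18} = -3 ⇒ A = - \frac{49}{18}.
So h(n) = - \frac{49 \cdot 7^{n}}{18} - \frac{2 n}{3} - \frac{5}{18}.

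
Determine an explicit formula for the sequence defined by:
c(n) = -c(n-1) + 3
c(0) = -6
First-order linear non-homogeneous.
Homogeneous solution: c_h(n) = A·(-1)^n.
Try constant particular solution c_p = K: K = -K + 3 ⇒ K = \frac{3}{2}.
General: c(n) = A·(-1)^n + \frac{3}{2}.
Apply c(0) = -6: A + \frac{3}{2} = -6 ⇒ A = - \frac{15}{2}.
So c(n) = \frac{3}{2} - \frac{15 \left(-1\right)^{n}}{2}.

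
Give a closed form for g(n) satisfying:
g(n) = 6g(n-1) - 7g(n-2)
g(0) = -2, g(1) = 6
Characteristic equation: x² - 6x + 7 = 0.
Discriminant Δ = (6)² + 4·(-7) = 8.
Roots r₁,₂ = (6 ± √8)/2, so r₁ = \sqrt{2} + 3, r₂ = 3 - \sqrt{2}.
General solution: g(n) = A·r₁^n + B·r₂^n.
From the initial conditions, A + B = -2 and r₁A + r₂B = 6.
Since r₁ - r₂ = √8: A = (6 - (-2)r₂)/√8 = -1 + 3 \sqrt{2}, and B = -2 - A = - 3 \sqrt{2} - 1.
So g(n) = \left(-1 + 3 \sqrt{2}\right)\left(\sqrt{2} + 3\right)^n + \left(- 3 \sqrt{2} - 1\right)\left(3 - \sqrt{2}\right)^n.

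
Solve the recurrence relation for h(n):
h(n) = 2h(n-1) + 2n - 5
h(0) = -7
First-order linear with linear forcing.
Homogeneous solution: h_h(n) = A·(2)^n.
Try particular h_p(n) = pn + q. Substituting:
  pn + q = 2(p(n-1) + q) + 2n - 5.
Matching the n-coefficient: p = 2p + 2 ⇒ p = -2.
Matching constants: q = -2p + 2q - 5 ⇒ q = 1.
General: h(n) = A·(2)^n - 2 n + 1.
Apply h(0) = -7: A + 1 = -7 ⇒ A = -8.
So h(n) = - 8 \cdot 2^{n} - 2 n + 1.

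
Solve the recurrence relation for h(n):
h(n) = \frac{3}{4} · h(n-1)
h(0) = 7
Pure geometric recurrence with ratio \frac{3}{4}.
By induction h(n) = h(0) · (\frac{3}{4})^n = 7 \left(\frac{3}{4}\right)^{n}.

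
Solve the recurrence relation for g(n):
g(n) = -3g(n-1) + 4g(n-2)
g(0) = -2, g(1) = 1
Characteristic equation: x² + 3x - 4 = 0, which factors as (x - (-4))(x - (1)) = 0.
Roots r₁ = -4, r₂ = 1 (distinct).
General solution: g(n) = A·(-4)^n + B·(1)^n.
From g(0) = -2: A + B = -2.
From g(1) = 1: -4A + B = 1.
Solving: A = - \frac{3}{5}, B = - \frac{7}{5}.
So g(n) = - \frac{3 \left(-4\right)^{n}}{5} - \frac{7}{5}.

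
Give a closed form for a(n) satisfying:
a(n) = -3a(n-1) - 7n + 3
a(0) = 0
First-order linear with linear forcing.
Homogeneous solution: a_h(n) = A·(-3)^n.
Try particular a_p(n) = pn + q. Substituting:
  pn + q = -3(p(n-1) + q) - 7n + 3.
Matching the n-coefficient: p = -3p - 7 ⇒ p = - \frac{7}{4}.
Matching constants: q = 3p - 3q + 3 ⇒ q = - \frac{9}{16}.
General: a(n) = A·(-3)^n - \frac{7 n}{4} - \frac{9}{16}.
Apply a(0) = 0: A - \frac{9}{16} = 0 ⇒ A = \frac{9}{16}.
So a(n) = \frac{9 \left(-3\right)^{n}}{16} - \frac{7 n}{4} - \frac{9}{16}.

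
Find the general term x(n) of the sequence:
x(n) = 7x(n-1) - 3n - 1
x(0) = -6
First-order linear with linear forcing.
Homogeneous solution: x_h(n) = A·(7)^n.
Try particular x_p(n) = pn + q. Substituting:
  pn + q = 7(p(n-1) + q) - 3n - 1.
Matching the n-coefficient: p = 7p - 3 ⇒ p = \frac{1}{2}.
Matching constants: q = -7p + 7q - 1 ⇒ q = \frac{3}{4}.
General: x(n) = A·(7)^n + \frac{n}{2} + \frac{3}{4}.
Apply x(0) = -6: A + \frac{3}{4} = -6 ⇒ A = - \frac{27}{4}.
So x(n) = - \frac{27 \cdot 7^{n}}{4} + \frac{n}{2} + \frac{3}{4}.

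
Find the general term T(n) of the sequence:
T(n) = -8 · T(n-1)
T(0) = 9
Pure geometric recurrence with ratio -8.
By induction T(n) = T(0) · (-8)^n = 9 \left(-8\right)^{n}.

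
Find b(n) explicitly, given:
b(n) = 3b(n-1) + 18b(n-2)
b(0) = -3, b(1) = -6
Characteristic equation: x² - 3x - 18 = 0, which factors as (x - (-3))(x - (6)) = 0.
Roots r₁ = -3, r₂ = 6 (distinct).
General solution: b(n) = A·(-3)^n + B·(6)^n.
From b(0) = -3: A + B = -3.
From b(1) = -6: -3A + 6B = -6.
Solving: A = - \frac{4}{3}, B = - \frac{5}{3}.
So b(n) = - \frac{4 \left(-3\right)^{n}}{3} - \frac{5 \cdot 6^{n}}{3}.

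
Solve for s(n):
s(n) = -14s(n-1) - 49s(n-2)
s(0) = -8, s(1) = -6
Characteristic equation: x² + 14x + 49 = 0, which is (x - (-7))².
Repeated root r = -7.
General solution: s(n) = (A + Bn)·(-7)^n.
From s(0) = -8: A = -8.
From s(1) = -6: (A + B)·(-7) = -6 ⇒ B = \frac{62}{7}.
So s(n) = \left(\frac{62 n}{7} - 8\right) \cdot (-7)^n.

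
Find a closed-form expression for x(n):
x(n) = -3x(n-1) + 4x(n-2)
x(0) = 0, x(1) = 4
Characteristic equation: x² + 3x - 4 = 0, which factors as (x - (-4))(x - (1)) = 0.
Roots r₁ = -4, r₂ = 1 (distinct).
General solution: x(n) = A·(-4)^n + B·(1)^n.
From x(0) = 0: A + B = 0.
From x(1) = 4: -4A + B = 4.
Solving: A = - \frac{4}{5}, B = \frac{4}{5}.
So x(n) = \frac{4}{5} - \frac{4 \left(-4\right)^{n}}{5}.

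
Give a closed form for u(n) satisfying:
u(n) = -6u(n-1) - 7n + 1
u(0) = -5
First-order linear with linear forcing.
Homogeneous solution: u_h(n) = A·(-6)^n.
Try particular u_p(n) = pn + q. Substituting:
  pn + q = -6(p(n-1) + q) - 7n + 1.
Matching the n-coefficient: p = -6p - 7 ⇒ p = -1.
Matching constants: q = 6p - 6q + 1 ⇒ q = - \frac{5}{7}.
General: u(n) = A·(-6)^n - n - \frac{5}{7}.
Apply u(0) = -5: A - \frac{5}{7} = -5 ⇒ A = - \frac{30}{7}.
So u(n) = - \frac{30 \left(-6\right)^{n}}{7} - n - \frac{5}{7}.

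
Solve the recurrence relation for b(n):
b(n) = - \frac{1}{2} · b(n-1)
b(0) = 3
Pure geometric recurrence with ratio - \frac{1}{2}.
By induction b(n) = b(0) · (- \frac{1}{2})^n = 3 \left(- \frac{1}{2}\right)^{n}.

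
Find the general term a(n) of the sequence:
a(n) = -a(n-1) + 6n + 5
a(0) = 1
First-order linear with linear forcing.
Homogeneous solution: a_h(n) = A·(-1)^n.
Try particular a_p(n) = pn + q. Substituting:
  pn + q = -(p(n-1) + q) + 6n + 5.
Matching the n-coefficient: p = -p + 6 ⇒ p = 3.
Matching constants: q = p - q + 5 ⇒ q = 4.
General: a(n) = A·(-1)^n + 3 n + 4.
Apply a(0) = 1: A + 4 = 1 ⇒ A = -3.
So a(n) = - 3 \left(-1\right)^{n} + 3 n + 4.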